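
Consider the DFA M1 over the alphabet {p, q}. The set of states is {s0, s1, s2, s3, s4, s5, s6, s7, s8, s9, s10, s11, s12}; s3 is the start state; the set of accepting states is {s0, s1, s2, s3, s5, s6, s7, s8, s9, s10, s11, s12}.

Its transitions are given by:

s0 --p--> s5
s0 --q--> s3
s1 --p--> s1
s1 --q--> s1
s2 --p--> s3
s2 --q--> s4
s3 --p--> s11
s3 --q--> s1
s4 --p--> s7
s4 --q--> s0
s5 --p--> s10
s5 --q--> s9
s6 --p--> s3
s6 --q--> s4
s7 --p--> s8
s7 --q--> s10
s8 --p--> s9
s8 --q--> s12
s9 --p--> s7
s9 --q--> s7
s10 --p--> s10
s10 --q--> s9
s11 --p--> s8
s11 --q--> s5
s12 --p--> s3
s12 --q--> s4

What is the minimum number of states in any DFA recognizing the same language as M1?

Reachable states from the start: {s0,s1,s3,s4,s5,s7,s8,s9,s10,s11,s12}. Unreachable: {s2,s6} — drop them.
Initial partition by acceptance: {s0,s1,s3,s5,s7,s8,s9,s10,s11,s12} | {s4}.
On input q, block {s0,s1,s3,s5,s7,s8,s9,s10,s11,s12} splits into {s0,s1,s3,s5,s7,s8,s9,s10,s11} and {s12}.
On input q, block {s0,s1,s3,s5,s7,s8,s9,s10,s11} splits into {s0,s1,s3,s5,s7,s9,s10,s11} and {s8}.
Split {s0,s1,s3,s5,s7,s9,s10,s11} by δ(·,p) → {s0,s1,s3,s5,s9,s10} and {s7,s11}.
Refine {s0,s1,s3,s5,s9,s10} on symbol p: members go to different blocks, giving {s0,s1,s5,s10} and {s3,s9}.
On input q, block {s0,s1,s5,s10} splits into {s0,s5,s10} and {s1}.
Split {s3,s9} by δ(·,q) → {s3} and {s9}.
Refine {s0,s5,s10} on symbol q: members go to different blocks, giving {s5,s10} and {s0}.
Stable partition: {s5,s10} | {s4} | {s12} | {s8} | {s7,s11} | {s3} | {s1} | {s9} | {s0} — 9 equivalence classes.

9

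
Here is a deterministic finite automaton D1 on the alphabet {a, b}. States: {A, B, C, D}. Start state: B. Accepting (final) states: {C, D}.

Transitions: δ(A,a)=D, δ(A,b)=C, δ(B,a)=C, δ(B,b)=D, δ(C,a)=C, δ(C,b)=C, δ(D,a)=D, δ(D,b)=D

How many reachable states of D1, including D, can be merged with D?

First remove the unreachable states {A}; 3 states remain.
Start with accepting vs non-accepting: {C,D} | {B}.
Stable partition: {C,D} | {B} — 2 equivalence classes.
The equivalence class containing D is {C,D}, of size 2.

2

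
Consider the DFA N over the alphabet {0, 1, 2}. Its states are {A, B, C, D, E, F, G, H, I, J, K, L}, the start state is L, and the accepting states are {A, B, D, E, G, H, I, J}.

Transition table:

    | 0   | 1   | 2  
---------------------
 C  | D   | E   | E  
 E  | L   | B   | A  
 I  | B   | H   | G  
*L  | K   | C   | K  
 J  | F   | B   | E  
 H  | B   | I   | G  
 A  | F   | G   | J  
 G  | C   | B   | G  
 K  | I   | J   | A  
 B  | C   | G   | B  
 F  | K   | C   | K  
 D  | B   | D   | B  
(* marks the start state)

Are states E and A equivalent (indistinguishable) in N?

Start with accepting vs non-accepting: {A,B,D,E,G,H,I,J} | {C,F,K,L}.
Split {A,B,D,E,G,H,I,J} by δ(·,0) → {A,B,E,G,J} and {D,H,I}.
Refine {C,F,K,L} on symbol 0: members go to different blocks, giving {C,K} and {F,L}.
Split {A,B,E,G,J} by δ(·,0) → {A,E,J} and {B,G}.
Stable partition: {A,E,J} | {C,K} | {D,H,I} | {F,L} | {B,G} — 5 equivalence classes.
E and A lie in the same block of the stable partition, so they are equivalent — no string distinguishes them.

Yes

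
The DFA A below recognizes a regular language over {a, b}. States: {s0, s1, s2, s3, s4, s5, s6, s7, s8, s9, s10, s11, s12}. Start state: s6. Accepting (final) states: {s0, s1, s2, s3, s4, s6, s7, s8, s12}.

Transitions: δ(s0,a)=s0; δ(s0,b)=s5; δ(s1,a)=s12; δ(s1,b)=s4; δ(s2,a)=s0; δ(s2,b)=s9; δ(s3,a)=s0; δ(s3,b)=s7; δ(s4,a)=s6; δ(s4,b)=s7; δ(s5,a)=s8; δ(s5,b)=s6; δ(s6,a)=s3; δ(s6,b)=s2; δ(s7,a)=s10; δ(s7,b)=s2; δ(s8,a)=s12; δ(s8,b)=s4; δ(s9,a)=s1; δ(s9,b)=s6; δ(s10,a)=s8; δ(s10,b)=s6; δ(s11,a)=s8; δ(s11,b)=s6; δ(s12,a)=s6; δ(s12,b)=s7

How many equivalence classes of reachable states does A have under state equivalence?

States {s11} cannot be reached from the start state, so discard them.
Initial partition by acceptance: {s0,s1,s2,s3,s4,s6,s7,s8,s12} | {s5,s9,s10}.
On input a, block {s0,s1,s2,s3,s4,s6,s7,s8,s12} splits into {s0,s1,s2,s3,s4,s6,s8,s12} and {s7}.
Refine {s0,s1,s2,s3,s4,s6,s8,s12} on symbol b: members go to different blocks, giving {s1,s6,s8} and {s3,s4,s12} and {s0,s2}.
Refine {s1,s6,s8} on symbol b: members go to different blocks, giving {s1,s8} and {s6}.
Split {s3,s4,s12} by δ(·,a) → {s4,s12} and {s3}.
No further refinement is possible. Final partition (7 blocks): {s1,s8} | {s5,s9,s10} | {s7} | {s4,s12} | {s0,s2} | {s6} | {s3}.

7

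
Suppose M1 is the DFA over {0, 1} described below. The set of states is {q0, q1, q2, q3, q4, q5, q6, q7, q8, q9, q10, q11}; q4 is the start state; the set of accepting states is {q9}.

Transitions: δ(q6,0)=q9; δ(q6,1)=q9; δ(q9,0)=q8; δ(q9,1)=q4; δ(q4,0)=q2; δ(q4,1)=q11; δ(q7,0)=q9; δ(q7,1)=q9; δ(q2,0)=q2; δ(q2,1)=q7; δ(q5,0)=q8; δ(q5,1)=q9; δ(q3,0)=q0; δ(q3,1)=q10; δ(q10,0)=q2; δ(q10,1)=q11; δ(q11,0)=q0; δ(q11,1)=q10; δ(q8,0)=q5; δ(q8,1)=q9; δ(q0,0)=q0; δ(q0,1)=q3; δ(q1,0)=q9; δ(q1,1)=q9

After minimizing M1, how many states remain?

7

Reachable states from the start: {q0,q2,q3,q4,q5,q7,q8,q9,q10,q11}. Unreachable: {q1,q6} — drop them.
Start with accepting vs non-accepting: {q9} | {q0,q2,q3,q4,q5,q7,q8,q10,q11}.
On input 0, block {q0,q2,q3,q4,q5,q7,q8,q10,q11} splits into {q0,q2,q3,q4,q5,q8,q10,q11} and {q7}.
On input 1, block {q0,q2,q3,q4,q5,q8,q10,q11} splits into {q0,q3,q4,q10,q11} and {q5,q8} and {q2}.
Refine {q0,q3,q4,q10,q11} on symbol 0: members go to different blocks, giving {q0,q3,q11} and {q4,q10}.
Refine {q0,q3,q11} on symbol 1: members go to different blocks, giving {q3,q11} and {q0}.
No further refinement is possible. Final partition (7 blocks): {q9} | {q3,q11} | {q7} | {q5,q8} | {q2} | {q4,q10} | {q0}.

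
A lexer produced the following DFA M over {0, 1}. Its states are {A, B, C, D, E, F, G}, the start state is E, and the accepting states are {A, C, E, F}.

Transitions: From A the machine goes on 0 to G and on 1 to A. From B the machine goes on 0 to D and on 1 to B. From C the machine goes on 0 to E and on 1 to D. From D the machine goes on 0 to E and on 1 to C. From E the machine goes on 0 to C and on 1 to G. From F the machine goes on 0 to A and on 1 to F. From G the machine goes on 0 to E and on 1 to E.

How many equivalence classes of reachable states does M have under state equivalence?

First remove the unreachable states {A,B,F}; 4 states remain.
Start with accepting vs non-accepting: {C,E} | {D,G}.
Stable partition: {C,E} | {D,G} — 2 equivalence classes.

2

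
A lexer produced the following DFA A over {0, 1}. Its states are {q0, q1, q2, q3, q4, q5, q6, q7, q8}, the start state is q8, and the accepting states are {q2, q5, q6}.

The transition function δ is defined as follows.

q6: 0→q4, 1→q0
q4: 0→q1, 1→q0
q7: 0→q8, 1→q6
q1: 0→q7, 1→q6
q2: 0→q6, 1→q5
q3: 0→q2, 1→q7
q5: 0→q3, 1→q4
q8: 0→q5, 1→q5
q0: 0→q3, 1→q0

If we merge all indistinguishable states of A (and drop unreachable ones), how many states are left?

9

Initial partition by acceptance: {q2,q5,q6} | {q0,q1,q3,q4,q7,q8}.
Refine {q2,q5,q6} on symbol 0: members go to different blocks, giving {q5,q6} and {q2}.
On input 0, block {q0,q1,q3,q4,q7,q8} splits into {q0,q1,q4,q7} and {q3} and {q8}.
Split {q5,q6} by δ(·,0) → {q5} and {q6}.
On input 0, block {q0,q1,q4,q7} splits into {q1,q4} and {q0} and {q7}.
Split {q1,q4} by δ(·,0) → {q1} and {q4}.
No further refinement is possible. Final partition (9 blocks): {q5} | {q1} | {q2} | {q3} | {q8} | {q6} | {q0} | {q7} | {q4}.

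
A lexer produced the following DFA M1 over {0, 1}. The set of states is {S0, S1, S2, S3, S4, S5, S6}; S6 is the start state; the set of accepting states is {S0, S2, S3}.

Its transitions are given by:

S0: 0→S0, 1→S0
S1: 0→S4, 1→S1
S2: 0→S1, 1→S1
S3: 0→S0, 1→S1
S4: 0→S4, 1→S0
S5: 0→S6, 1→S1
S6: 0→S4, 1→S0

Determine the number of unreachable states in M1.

BFS from S6 reaches {S0, S4, S6}; the 4 state(s) S1, S2, S3, S5 are never visited.

4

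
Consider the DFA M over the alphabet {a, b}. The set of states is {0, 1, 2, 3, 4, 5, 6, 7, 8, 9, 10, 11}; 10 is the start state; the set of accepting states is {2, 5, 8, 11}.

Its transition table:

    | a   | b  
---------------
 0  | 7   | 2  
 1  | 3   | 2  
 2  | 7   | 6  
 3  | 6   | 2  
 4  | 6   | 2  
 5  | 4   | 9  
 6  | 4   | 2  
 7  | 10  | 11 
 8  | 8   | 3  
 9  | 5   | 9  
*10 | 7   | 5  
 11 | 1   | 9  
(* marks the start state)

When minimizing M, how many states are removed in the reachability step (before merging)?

2

BFS from 10 reaches {1, 2, 3, 4, 5, 6, 7, 9, 10, 11}; the 2 state(s) 0, 8 are never visited.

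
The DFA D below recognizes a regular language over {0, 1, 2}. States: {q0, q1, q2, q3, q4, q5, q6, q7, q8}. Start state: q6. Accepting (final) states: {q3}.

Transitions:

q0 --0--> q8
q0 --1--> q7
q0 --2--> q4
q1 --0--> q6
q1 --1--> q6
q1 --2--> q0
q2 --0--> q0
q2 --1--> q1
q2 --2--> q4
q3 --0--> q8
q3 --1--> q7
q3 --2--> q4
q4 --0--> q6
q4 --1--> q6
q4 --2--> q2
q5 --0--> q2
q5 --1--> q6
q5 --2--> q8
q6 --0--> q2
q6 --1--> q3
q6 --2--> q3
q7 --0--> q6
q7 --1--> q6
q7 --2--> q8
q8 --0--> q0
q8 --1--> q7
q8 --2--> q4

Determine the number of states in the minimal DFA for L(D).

Reachable states from the start: {q0,q1,q2,q3,q4,q6,q7,q8}. Unreachable: {q5} — drop them.
P0 = {q3} | {q0,q1,q2,q4,q6,q7,q8}.
On input 1, block {q0,q1,q2,q4,q6,q7,q8} splits into {q0,q1,q2,q4,q7,q8} and {q6}.
Split {q0,q1,q2,q4,q7,q8} by δ(·,0) → {q0,q2,q8} and {q1,q4,q7}.
The partition is now stable with 4 blocks: {q3} | {q0,q2,q8} | {q6} | {q1,q4,q7}.

4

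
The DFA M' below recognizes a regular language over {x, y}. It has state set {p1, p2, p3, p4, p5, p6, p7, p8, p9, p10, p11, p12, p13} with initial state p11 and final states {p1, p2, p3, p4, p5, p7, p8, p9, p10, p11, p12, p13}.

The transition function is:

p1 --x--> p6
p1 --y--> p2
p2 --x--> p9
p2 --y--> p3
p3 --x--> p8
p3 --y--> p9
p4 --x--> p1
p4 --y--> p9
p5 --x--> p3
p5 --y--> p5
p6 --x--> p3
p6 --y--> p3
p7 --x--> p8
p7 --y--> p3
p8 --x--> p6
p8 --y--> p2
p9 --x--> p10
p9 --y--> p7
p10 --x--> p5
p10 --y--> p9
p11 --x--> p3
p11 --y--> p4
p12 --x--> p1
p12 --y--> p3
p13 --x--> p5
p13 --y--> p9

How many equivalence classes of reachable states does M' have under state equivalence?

9

States {p12,p13} cannot be reached from the start state, so discard them.
Start with accepting vs non-accepting: {p1,p2,p3,p4,p5,p7,p8,p9,p10,p11} | {p6}.
On input x, block {p1,p2,p3,p4,p5,p7,p8,p9,p10,p11} splits into {p2,p3,p4,p5,p7,p9,p10,p11} and {p1,p8}.
Split {p2,p3,p4,p5,p7,p9,p10,p11} by δ(·,x) → {p2,p5,p9,p10,p11} and {p3,p4,p7}.
On input x, block {p2,p5,p9,p10,p11} splits into {p2,p9,p10} and {p5,p11}.
Split {p2,p9,p10} by δ(·,x) → {p2,p9} and {p10}.
Split {p2,p9} by δ(·,x) → {p2} and {p9}.
Split {p3,p4,p7} by δ(·,y) → {p3,p4} and {p7}.
On input y, block {p5,p11} splits into {p5} and {p11}.
No further refinement is possible. Final partition (9 blocks): {p2} | {p6} | {p1,p8} | {p3,p4} | {p5} | {p10} | {p9} | {p7} | {p11}.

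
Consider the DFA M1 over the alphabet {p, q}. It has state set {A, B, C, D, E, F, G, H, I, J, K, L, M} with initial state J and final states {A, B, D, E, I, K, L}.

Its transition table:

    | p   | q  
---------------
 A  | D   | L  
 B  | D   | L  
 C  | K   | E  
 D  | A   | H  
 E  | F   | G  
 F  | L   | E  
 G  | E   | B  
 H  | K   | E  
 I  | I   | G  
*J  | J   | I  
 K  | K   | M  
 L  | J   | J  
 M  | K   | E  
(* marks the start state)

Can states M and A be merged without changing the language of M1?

No

States {C} cannot be reached from the start state, so discard them.
Start with accepting vs non-accepting: {A,B,D,E,I,K,L} | {F,G,H,J,M}.
Refine {A,B,D,E,I,K,L} on symbol p: members go to different blocks, giving {A,B,D,I,K} and {E,L}.
Split {A,B,D,I,K} by δ(·,q) → {D,I,K} and {A,B}.
On input p, block {D,I,K} splits into {I,K} and {D}.
Refine {F,G,H,J,M} on symbol p: members go to different blocks, giving {F,G} and {H,M} and {J}.
Refine {I,K} on symbol q: members go to different blocks, giving {I} and {K}.
Refine {F,G} on symbol q: members go to different blocks, giving {F} and {G}.
Split {E,L} by δ(·,p) → {E} and {L}.
Stable partition: {I} | {F} | {E} | {A,B} | {D} | {H,M} | {J} | {K} | {G} | {L} — 10 equivalence classes.
M and A end up in different blocks, so they are distinguishable. For instance, the string 'ε' is accepted from only A.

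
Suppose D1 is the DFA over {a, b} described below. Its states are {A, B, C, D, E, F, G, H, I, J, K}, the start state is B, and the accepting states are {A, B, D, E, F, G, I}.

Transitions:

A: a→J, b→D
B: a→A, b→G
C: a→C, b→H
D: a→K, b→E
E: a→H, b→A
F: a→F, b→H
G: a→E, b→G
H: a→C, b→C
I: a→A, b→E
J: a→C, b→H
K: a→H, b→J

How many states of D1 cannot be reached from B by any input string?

2

No path from B leads to F, I; the other 9 states are all reachable.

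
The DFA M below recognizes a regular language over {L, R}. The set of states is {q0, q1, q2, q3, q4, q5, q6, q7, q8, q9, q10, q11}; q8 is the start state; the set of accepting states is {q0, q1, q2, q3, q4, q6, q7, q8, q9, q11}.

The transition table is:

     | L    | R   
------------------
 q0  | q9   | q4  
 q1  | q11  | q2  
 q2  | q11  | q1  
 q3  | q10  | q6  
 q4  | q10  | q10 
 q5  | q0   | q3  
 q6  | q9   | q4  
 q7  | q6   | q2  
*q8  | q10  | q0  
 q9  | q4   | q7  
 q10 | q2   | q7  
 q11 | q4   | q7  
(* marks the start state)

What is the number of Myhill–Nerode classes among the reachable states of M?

Reachable states from the start: {q0,q1,q2,q4,q6,q7,q8,q9,q10,q11}. Unreachable: {q3,q5} — drop them.
Start with accepting vs non-accepting: {q0,q1,q2,q4,q6,q7,q8,q9,q11} | {q10}.
On input L, block {q0,q1,q2,q4,q6,q7,q8,q9,q11} splits into {q0,q1,q2,q6,q7,q9,q11} and {q4,q8}.
Refine {q0,q1,q2,q6,q7,q9,q11} on symbol L: members go to different blocks, giving {q0,q1,q2,q6,q7} and {q9,q11}.
On input L, block {q0,q1,q2,q6,q7} splits into {q0,q1,q2,q6} and {q7}.
Split {q0,q1,q2,q6} by δ(·,R) → {q0,q6} and {q1,q2}.
Split {q4,q8} by δ(·,R) → {q4} and {q8}.
No further refinement is possible. Final partition (7 blocks): {q0,q6} | {q10} | {q4} | {q9,q11} | {q7} | {q1,q2} | {q8}.

7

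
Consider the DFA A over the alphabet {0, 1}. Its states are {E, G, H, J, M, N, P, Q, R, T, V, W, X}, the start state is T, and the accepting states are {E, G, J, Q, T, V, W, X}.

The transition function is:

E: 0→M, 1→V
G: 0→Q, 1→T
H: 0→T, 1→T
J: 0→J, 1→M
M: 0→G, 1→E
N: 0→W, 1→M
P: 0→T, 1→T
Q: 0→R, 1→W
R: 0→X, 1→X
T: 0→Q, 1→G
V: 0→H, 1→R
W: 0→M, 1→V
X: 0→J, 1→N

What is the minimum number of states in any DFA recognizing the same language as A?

10

States {P} cannot be reached from the start state, so discard them.
Initial partition by acceptance: {E,G,J,Q,T,V,W,X} | {H,M,N,R}.
Refine {E,G,J,Q,T,V,W,X} on symbol 0: members go to different blocks, giving {G,J,T,X} and {E,Q,V,W}.
Split {G,J,T,X} by δ(·,0) → {J,X} and {G,T}.
Split {H,M,N,R} by δ(·,0) → {H,M} and {R} and {N}.
Split {J,X} by δ(·,1) → {J} and {X}.
Split {H,M} by δ(·,1) → {H} and {M}.
On input 0, block {E,Q,V,W} splits into {E,W} and {V} and {Q}.
No further refinement is possible. Final partition (10 blocks): {J} | {H} | {E,W} | {G,T} | {R} | {N} | {X} | {M} | {V} | {Q}.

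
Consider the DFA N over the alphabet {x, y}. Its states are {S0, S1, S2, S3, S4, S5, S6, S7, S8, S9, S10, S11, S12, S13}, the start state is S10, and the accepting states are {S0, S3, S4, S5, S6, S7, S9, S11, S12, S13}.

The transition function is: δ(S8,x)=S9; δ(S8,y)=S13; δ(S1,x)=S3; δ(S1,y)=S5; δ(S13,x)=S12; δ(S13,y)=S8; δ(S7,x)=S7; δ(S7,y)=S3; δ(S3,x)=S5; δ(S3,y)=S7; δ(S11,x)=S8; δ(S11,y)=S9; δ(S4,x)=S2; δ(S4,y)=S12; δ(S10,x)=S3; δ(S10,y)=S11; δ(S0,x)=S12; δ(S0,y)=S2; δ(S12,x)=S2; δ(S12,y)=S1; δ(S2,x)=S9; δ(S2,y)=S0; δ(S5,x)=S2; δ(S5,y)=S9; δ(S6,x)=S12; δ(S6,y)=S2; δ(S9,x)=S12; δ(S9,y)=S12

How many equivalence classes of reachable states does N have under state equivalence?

Reachable states from the start: {S0,S1,S2,S3,S5,S7,S8,S9,S10,S11,S12,S13}. Unreachable: {S4,S6} — drop them.
P0 = {S0,S3,S5,S7,S9,S11,S12,S13} | {S1,S2,S8,S10}.
Split {S0,S3,S5,S7,S9,S11,S12,S13} by δ(·,x) → {S0,S3,S7,S9,S13} and {S5,S11,S12}.
On input x, block {S0,S3,S7,S9,S13} splits into {S0,S3,S9,S13} and {S7}.
Refine {S0,S3,S9,S13} on symbol y: members go to different blocks, giving {S0,S13} and {S3} and {S9}.
On input x, block {S1,S2,S8,S10} splits into {S1,S10} and {S2,S8}.
On input y, block {S5,S11,S12} splits into {S5,S11} and {S12}.
The partition is now stable with 8 blocks: {S0,S13} | {S1,S10} | {S5,S11} | {S7} | {S3} | {S9} | {S2,S8} | {S12}.

8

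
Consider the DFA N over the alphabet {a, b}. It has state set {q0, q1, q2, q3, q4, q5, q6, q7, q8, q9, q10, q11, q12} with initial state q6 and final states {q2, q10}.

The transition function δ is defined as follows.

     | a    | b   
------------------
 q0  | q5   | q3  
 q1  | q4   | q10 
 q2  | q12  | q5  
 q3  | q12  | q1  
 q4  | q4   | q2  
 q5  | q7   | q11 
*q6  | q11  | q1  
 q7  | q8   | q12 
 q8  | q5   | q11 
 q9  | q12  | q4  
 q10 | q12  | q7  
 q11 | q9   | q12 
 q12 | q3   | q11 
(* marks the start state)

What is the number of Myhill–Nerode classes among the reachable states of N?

5

First remove the unreachable states {q0}; 12 states remain.
Start with accepting vs non-accepting: {q2,q10} | {q1,q3,q4,q5,q6,q7,q8,q9,q11,q12}.
Split {q1,q3,q4,q5,q6,q7,q8,q9,q11,q12} by δ(·,b) → {q3,q5,q6,q7,q8,q9,q11,q12} and {q1,q4}.
Refine {q3,q5,q6,q7,q8,q9,q11,q12} on symbol b: members go to different blocks, giving {q5,q7,q8,q11,q12} and {q3,q6,q9}.
On input a, block {q5,q7,q8,q11,q12} splits into {q5,q7,q8} and {q11,q12}.
No further refinement is possible. Final partition (5 blocks): {q2,q10} | {q5,q7,q8} | {q1,q4} | {q3,q6,q9} | {q11,q12}.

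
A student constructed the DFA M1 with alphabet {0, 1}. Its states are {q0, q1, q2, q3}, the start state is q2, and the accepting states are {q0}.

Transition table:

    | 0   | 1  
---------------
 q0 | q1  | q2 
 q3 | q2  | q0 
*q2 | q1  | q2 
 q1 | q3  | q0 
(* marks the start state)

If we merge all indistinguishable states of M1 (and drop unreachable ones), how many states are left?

4

Every state is reachable, so we keep all 4.
Start with accepting vs non-accepting: {q0} | {q1,q2,q3}.
Refine {q1,q2,q3} on symbol 1: members go to different blocks, giving {q1,q3} and {q2}.
On input 0, block {q1,q3} splits into {q1} and {q3}.
Stable partition: {q0} | {q1} | {q2} | {q3} — 4 equivalence classes.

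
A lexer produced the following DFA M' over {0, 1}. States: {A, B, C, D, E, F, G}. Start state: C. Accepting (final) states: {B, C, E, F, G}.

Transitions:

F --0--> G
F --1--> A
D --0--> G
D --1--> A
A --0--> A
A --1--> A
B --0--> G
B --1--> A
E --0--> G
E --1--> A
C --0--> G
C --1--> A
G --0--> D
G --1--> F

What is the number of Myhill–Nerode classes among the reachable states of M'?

Reachable states from the start: {A,C,D,F,G}. Unreachable: {B,E} — drop them.
Initial partition by acceptance: {C,F,G} | {A,D}.
Refine {C,F,G} on symbol 0: members go to different blocks, giving {C,F} and {G}.
Split {A,D} by δ(·,0) → {A} and {D}.
Stable partition: {C,F} | {A} | {G} | {D} — 4 equivalence classes.

4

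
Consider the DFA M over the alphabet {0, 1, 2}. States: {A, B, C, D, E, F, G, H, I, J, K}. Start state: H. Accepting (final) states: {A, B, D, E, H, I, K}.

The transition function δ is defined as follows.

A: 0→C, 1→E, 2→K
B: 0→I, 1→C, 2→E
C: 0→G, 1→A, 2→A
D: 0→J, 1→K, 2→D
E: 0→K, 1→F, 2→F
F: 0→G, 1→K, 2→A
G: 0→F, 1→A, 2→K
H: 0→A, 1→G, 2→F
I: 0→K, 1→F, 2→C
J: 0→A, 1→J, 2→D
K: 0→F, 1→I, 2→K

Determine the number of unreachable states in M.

3

BFS from H reaches {A, C, E, F, G, H, I, K}; the 3 state(s) B, D, J are never visited.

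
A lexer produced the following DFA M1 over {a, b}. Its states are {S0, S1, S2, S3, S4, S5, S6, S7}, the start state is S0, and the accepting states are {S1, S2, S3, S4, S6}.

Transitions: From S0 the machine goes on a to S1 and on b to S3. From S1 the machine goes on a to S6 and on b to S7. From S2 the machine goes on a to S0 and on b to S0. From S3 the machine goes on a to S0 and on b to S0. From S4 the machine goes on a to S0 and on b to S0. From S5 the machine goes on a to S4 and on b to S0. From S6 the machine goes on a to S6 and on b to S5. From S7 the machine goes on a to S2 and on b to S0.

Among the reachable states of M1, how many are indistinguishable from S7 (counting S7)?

2

Every state is reachable, so we keep all 8.
P0 = {S1,S2,S3,S4,S6} | {S0,S5,S7}.
Refine {S1,S2,S3,S4,S6} on symbol a: members go to different blocks, giving {S2,S3,S4} and {S1,S6}.
Split {S0,S5,S7} by δ(·,a) → {S5,S7} and {S0}.
The partition is now stable with 4 blocks: {S2,S3,S4} | {S5,S7} | {S1,S6} | {S0}.
The equivalence class containing S7 is {S5,S7}, of size 2.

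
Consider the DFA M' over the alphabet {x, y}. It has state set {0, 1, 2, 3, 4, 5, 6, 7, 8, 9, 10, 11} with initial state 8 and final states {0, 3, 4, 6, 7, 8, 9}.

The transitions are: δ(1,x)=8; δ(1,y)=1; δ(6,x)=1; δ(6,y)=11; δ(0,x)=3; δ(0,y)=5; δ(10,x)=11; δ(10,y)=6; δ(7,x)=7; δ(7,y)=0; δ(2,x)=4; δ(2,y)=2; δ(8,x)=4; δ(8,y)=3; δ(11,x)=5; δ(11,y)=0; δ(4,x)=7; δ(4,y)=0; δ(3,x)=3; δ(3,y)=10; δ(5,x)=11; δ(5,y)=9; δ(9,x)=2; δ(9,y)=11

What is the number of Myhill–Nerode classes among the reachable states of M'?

Start with accepting vs non-accepting: {0,3,4,6,7,8,9} | {1,2,5,10,11}.
Refine {0,3,4,6,7,8,9} on symbol x: members go to different blocks, giving {0,3,4,7,8} and {6,9}.
Refine {0,3,4,7,8} on symbol y: members go to different blocks, giving {4,7,8} and {0,3}.
Split {1,2,5,10,11} by δ(·,x) → {5,10,11} and {1,2}.
Split {5,10,11} by δ(·,y) → {5,10} and {11}.
Stable partition: {4,7,8} | {5,10} | {6,9} | {0,3} | {1,2} | {11} — 6 equivalence classes.

6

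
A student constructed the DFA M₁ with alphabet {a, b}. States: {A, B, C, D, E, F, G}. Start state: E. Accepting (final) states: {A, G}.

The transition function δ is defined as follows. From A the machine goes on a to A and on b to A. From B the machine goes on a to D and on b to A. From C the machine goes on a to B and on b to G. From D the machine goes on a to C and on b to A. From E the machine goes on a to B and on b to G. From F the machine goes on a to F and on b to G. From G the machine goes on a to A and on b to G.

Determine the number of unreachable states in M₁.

1

Starting at E and following transitions, the reachable set is {A, B, C, D, E, G}. That leaves F unreachable — 1 in total.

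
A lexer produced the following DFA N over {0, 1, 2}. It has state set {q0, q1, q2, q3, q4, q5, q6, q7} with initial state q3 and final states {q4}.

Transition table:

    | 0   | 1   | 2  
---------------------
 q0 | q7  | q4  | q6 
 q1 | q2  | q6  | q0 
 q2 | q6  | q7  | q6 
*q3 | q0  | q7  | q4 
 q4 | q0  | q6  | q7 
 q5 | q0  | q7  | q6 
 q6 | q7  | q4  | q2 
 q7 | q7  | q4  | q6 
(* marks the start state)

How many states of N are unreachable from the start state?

No path from q3 leads to q1, q5; the other 6 states are all reachable.

2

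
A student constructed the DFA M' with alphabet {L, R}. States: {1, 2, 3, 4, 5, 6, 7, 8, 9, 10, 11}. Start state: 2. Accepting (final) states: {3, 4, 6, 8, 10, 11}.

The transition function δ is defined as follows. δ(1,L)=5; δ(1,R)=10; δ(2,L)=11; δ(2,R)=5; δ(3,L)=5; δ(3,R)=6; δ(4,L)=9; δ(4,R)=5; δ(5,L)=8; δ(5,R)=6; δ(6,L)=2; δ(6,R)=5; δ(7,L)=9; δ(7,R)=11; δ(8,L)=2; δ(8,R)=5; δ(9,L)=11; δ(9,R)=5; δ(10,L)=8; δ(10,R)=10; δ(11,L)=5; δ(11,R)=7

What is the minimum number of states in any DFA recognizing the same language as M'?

5

States {1,3,4,10} cannot be reached from the start state, so discard them.
Initial partition by acceptance: {6,8,11} | {2,5,7,9}.
Split {2,5,7,9} by δ(·,L) → {2,5,9} and {7}.
Split {6,8,11} by δ(·,R) → {6,8} and {11}.
Split {2,5,9} by δ(·,L) → {2,9} and {5}.
Stable partition: {6,8} | {2,9} | {7} | {11} | {5} — 5 equivalence classes.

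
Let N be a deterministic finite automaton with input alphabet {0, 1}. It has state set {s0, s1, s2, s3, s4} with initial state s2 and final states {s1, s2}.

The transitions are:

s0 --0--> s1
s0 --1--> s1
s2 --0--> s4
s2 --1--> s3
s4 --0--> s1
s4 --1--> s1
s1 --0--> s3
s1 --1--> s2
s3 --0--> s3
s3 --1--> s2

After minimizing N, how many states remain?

States {s0} cannot be reached from the start state, so discard them.
Initial partition by acceptance: {s1,s2} | {s3,s4}.
On input 1, block {s1,s2} splits into {s1} and {s2}.
Split {s3,s4} by δ(·,0) → {s3} and {s4}.
Stable partition: {s1} | {s3} | {s2} | {s4} — 4 equivalence classes.

4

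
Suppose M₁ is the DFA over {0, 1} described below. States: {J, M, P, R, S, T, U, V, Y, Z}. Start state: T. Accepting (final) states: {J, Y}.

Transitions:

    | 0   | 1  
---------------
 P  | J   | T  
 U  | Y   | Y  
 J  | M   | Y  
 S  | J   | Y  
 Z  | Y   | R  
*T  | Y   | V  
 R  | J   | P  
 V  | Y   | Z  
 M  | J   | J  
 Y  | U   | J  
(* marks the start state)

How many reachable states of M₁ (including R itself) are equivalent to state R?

States {S} cannot be reached from the start state, so discard them.
Start with accepting vs non-accepting: {J,Y} | {M,P,R,T,U,V,Z}.
Split {M,P,R,T,U,V,Z} by δ(·,1) → {P,R,T,V,Z} and {M,U}.
No further refinement is possible. Final partition (3 blocks): {J,Y} | {P,R,T,V,Z} | {M,U}.
State R belongs to the block {P,R,T,V,Z}, which has 5 states.

5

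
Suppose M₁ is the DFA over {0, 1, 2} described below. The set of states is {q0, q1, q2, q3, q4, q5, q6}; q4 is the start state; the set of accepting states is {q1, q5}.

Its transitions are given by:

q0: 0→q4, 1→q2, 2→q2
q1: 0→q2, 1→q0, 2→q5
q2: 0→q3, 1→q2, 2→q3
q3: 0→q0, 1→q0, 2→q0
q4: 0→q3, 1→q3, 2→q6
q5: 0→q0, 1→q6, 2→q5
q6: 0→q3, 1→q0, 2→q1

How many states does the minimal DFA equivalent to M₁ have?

7

All states are reachable from the start state.
Initial partition by acceptance: {q1,q5} | {q0,q2,q3,q4,q6}.
On input 2, block {q0,q2,q3,q4,q6} splits into {q0,q2,q3,q4} and {q6}.
On input 1, block {q1,q5} splits into {q1} and {q5}.
On input 2, block {q0,q2,q3,q4} splits into {q0,q2,q3} and {q4}.
Split {q0,q2,q3} by δ(·,0) → {q2,q3} and {q0}.
Refine {q2,q3} on symbol 0: members go to different blocks, giving {q2} and {q3}.
The partition is now stable with 7 blocks: {q1} | {q2} | {q6} | {q5} | {q4} | {q0} | {q3}.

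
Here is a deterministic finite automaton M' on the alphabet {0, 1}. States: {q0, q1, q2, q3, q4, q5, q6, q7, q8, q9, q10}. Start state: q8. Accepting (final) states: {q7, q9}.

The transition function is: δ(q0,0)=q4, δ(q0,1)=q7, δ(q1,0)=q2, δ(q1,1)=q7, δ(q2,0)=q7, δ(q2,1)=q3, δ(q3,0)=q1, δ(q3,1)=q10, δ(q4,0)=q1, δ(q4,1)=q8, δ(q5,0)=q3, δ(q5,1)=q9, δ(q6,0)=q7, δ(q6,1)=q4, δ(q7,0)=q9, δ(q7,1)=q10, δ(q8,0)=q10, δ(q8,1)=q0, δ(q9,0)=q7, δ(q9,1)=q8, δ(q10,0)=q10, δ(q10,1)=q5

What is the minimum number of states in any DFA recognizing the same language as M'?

First remove the unreachable states {q6}; 10 states remain.
Start with accepting vs non-accepting: {q7,q9} | {q0,q1,q2,q3,q4,q5,q8,q10}.
Split {q0,q1,q2,q3,q4,q5,q8,q10} by δ(·,0) → {q0,q1,q3,q4,q5,q8,q10} and {q2}.
On input 0, block {q0,q1,q3,q4,q5,q8,q10} splits into {q0,q3,q4,q5,q8,q10} and {q1}.
Split {q0,q3,q4,q5,q8,q10} by δ(·,0) → {q0,q5,q8,q10} and {q3,q4}.
On input 0, block {q0,q5,q8,q10} splits into {q0,q5} and {q8,q10}.
The partition is now stable with 6 blocks: {q7,q9} | {q0,q5} | {q2} | {q1} | {q3,q4} | {q8,q10}.

6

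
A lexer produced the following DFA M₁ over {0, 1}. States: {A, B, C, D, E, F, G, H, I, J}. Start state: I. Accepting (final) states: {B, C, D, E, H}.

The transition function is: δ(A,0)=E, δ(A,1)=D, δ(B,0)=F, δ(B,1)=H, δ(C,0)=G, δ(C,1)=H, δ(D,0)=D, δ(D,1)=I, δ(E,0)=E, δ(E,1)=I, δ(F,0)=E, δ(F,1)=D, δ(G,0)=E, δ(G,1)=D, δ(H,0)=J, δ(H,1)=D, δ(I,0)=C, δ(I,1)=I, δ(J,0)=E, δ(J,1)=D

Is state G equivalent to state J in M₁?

Yes

Reachable states from the start: {C,D,E,G,H,I,J}. Unreachable: {A,B,F} — drop them.
Start with accepting vs non-accepting: {C,D,E,H} | {G,I,J}.
Split {C,D,E,H} by δ(·,0) → {C,H} and {D,E}.
Split {C,H} by δ(·,1) → {C} and {H}.
Split {G,I,J} by δ(·,0) → {G,J} and {I}.
No further refinement is possible. Final partition (5 blocks): {C} | {G,J} | {D,E} | {H} | {I}.
G and J lie in the same block of the stable partition, so they are equivalent — no string distinguishes them.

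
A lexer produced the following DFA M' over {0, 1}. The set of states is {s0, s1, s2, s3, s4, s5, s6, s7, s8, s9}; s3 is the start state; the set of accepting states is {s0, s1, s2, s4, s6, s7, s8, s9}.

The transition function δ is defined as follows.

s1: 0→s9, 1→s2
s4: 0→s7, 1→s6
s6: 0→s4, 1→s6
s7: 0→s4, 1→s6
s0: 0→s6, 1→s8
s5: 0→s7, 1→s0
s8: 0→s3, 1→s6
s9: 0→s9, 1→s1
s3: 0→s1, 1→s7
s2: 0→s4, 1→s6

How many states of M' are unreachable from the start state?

3

Starting at s3 and following transitions, the reachable set is {s1, s2, s3, s4, s6, s7, s9}. That leaves s0, s5, s8 unreachable — 3 in total.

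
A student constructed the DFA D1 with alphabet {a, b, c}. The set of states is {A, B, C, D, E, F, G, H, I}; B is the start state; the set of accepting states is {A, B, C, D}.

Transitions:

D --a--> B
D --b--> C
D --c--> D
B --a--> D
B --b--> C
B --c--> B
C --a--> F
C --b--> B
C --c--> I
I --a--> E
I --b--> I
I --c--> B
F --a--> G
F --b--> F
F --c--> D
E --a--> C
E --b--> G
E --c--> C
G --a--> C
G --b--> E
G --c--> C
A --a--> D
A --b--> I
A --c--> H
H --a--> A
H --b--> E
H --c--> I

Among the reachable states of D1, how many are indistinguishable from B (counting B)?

Reachable states from the start: {B,C,D,E,F,G,I}. Unreachable: {A,H} — drop them.
P0 = {B,C,D} | {E,F,G,I}.
Refine {B,C,D} on symbol a: members go to different blocks, giving {B,D} and {C}.
Refine {E,F,G,I} on symbol a: members go to different blocks, giving {E,G} and {F,I}.
The partition is now stable with 4 blocks: {B,D} | {E,G} | {C} | {F,I}.
State B belongs to the block {B,D}, which has 2 states.

2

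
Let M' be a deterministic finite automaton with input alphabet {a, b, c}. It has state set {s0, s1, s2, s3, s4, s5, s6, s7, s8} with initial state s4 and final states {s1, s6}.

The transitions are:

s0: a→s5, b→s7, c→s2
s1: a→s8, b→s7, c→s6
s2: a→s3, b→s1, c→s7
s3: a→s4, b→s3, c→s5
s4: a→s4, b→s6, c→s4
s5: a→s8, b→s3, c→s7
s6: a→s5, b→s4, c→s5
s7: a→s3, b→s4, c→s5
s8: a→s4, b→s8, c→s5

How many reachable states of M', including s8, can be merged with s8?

2

First remove the unreachable states {s0,s1,s2}; 6 states remain.
P0 = {s6} | {s3,s4,s5,s7,s8}.
Split {s3,s4,s5,s7,s8} by δ(·,b) → {s3,s5,s7,s8} and {s4}.
Refine {s3,s5,s7,s8} on symbol a: members go to different blocks, giving {s3,s8} and {s5,s7}.
Refine {s5,s7} on symbol b: members go to different blocks, giving {s5} and {s7}.
No further refinement is possible. Final partition (5 blocks): {s6} | {s3,s8} | {s4} | {s5} | {s7}.
The equivalence class containing s8 is {s3,s8}, of size 2.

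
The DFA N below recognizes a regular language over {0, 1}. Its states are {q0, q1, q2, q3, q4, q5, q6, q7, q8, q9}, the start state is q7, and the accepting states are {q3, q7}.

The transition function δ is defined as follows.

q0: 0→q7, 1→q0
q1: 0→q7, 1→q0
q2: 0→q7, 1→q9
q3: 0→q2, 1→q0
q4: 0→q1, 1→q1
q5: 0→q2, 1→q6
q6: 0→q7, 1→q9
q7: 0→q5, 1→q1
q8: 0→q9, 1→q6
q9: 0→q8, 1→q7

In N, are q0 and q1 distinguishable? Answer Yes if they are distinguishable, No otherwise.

No

Reachable states from the start: {q0,q1,q2,q5,q6,q7,q8,q9}. Unreachable: {q3,q4} — drop them.
P0 = {q7} | {q0,q1,q2,q5,q6,q8,q9}.
On input 0, block {q0,q1,q2,q5,q6,q8,q9} splits into {q0,q1,q2,q6} and {q5,q8,q9}.
On input 1, block {q0,q1,q2,q6} splits into {q0,q1} and {q2,q6}.
Refine {q5,q8,q9} on symbol 0: members go to different blocks, giving {q8,q9} and {q5}.
Split {q8,q9} by δ(·,1) → {q8} and {q9}.
The partition is now stable with 6 blocks: {q7} | {q0,q1} | {q8} | {q2,q6} | {q5} | {q9}.
q0 and q1 lie in the same block of the stable partition, so they are equivalent — no string distinguishes them.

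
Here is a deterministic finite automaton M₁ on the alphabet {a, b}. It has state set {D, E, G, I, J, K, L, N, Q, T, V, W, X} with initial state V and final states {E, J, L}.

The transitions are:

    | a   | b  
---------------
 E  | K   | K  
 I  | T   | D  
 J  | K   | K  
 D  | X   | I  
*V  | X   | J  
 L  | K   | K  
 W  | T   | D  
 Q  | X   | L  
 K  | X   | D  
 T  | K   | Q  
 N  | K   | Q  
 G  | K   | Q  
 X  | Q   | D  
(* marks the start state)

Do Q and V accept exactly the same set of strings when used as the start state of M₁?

First remove the unreachable states {E,G,N,W}; 9 states remain.
P0 = {J,L} | {D,I,K,Q,T,V,X}.
Split {D,I,K,Q,T,V,X} by δ(·,b) → {D,I,K,T,X} and {Q,V}.
Refine {D,I,K,T,X} on symbol a: members go to different blocks, giving {D,I,K,T} and {X}.
Refine {D,I,K,T} on symbol a: members go to different blocks, giving {D,K} and {I,T}.
On input b, block {D,K} splits into {D} and {K}.
On input a, block {I,T} splits into {I} and {T}.
No further refinement is possible. Final partition (7 blocks): {J,L} | {D} | {Q,V} | {X} | {I} | {K} | {T}.
Q and V lie in the same block of the stable partition, so they are equivalent — no string distinguishes them.

Yes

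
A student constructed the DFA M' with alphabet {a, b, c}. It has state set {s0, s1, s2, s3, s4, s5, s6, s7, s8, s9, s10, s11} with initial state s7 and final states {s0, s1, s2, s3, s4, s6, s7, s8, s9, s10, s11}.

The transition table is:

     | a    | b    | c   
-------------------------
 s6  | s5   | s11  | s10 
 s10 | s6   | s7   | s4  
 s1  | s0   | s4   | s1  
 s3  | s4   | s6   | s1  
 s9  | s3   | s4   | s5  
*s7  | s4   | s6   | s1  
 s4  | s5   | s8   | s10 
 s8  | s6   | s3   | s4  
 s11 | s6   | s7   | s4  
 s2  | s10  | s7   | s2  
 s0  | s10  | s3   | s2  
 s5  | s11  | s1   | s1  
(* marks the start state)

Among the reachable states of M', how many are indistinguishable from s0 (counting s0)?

2

States {s9} cannot be reached from the start state, so discard them.
P0 = {s0,s1,s2,s3,s4,s6,s7,s8,s10,s11} | {s5}.
Split {s0,s1,s2,s3,s4,s6,s7,s8,s10,s11} by δ(·,a) → {s0,s1,s2,s3,s7,s8,s10,s11} and {s4,s6}.
Split {s0,s1,s2,s3,s7,s8,s10,s11} by δ(·,a) → {s3,s7,s8,s10,s11} and {s0,s1,s2}.
Refine {s3,s7,s8,s10,s11} on symbol b: members go to different blocks, giving {s8,s10,s11} and {s3,s7}.
Split {s0,s1,s2} by δ(·,a) → {s0,s2} and {s1}.
No further refinement is possible. Final partition (6 blocks): {s8,s10,s11} | {s5} | {s4,s6} | {s0,s2} | {s3,s7} | {s1}.
State s0 belongs to the block {s0,s2}, which has 2 states.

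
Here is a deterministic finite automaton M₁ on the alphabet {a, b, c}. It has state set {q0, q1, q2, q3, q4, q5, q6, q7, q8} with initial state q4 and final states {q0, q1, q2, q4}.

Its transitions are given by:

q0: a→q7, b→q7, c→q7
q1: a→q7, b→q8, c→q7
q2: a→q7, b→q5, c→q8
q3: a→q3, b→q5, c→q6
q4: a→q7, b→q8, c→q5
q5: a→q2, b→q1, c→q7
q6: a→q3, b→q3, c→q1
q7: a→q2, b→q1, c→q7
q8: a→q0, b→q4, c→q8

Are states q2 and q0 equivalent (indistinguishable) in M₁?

Reachable states from the start: {q0,q1,q2,q4,q5,q7,q8}. Unreachable: {q3,q6} — drop them.
P0 = {q0,q1,q2,q4} | {q5,q7,q8}.
The partition is now stable with 2 blocks: {q0,q1,q2,q4} | {q5,q7,q8}.
q2 and q0 lie in the same block of the stable partition, so they are equivalent — no string distinguishes them.

Yes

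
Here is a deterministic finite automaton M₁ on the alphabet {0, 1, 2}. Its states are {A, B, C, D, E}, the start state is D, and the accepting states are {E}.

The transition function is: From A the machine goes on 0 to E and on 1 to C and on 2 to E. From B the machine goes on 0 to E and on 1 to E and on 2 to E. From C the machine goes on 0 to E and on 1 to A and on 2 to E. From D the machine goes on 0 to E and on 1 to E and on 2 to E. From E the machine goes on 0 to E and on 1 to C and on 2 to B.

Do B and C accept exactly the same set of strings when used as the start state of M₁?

No

All states are reachable from the start state.
Initial partition by acceptance: {E} | {A,B,C,D}.
Split {A,B,C,D} by δ(·,1) → {A,C} and {B,D}.
Stable partition: {E} | {A,C} | {B,D} — 3 equivalence classes.
B and C end up in different blocks, so they are distinguishable. For instance, the string '1' is accepted from only B.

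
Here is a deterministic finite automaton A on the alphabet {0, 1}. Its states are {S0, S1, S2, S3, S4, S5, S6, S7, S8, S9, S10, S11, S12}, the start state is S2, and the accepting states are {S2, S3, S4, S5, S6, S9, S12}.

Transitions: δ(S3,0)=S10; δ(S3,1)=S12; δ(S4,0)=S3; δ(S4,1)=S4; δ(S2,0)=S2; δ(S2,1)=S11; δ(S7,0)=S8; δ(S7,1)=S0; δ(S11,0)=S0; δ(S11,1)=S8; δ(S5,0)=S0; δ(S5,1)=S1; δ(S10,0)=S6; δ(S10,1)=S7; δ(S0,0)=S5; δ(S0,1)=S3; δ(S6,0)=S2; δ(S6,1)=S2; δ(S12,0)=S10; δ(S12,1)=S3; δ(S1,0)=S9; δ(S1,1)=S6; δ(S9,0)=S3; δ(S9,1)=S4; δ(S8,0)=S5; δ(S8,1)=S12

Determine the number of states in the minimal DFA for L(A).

Initial partition by acceptance: {S2,S3,S4,S5,S6,S9,S12} | {S0,S1,S7,S8,S10,S11}.
On input 0, block {S2,S3,S4,S5,S6,S9,S12} splits into {S2,S4,S6,S9} and {S3,S5,S12}.
Refine {S2,S4,S6,S9} on symbol 0: members go to different blocks, giving {S2,S6} and {S4,S9}.
On input 1, block {S2,S6} splits into {S2} and {S6}.
Refine {S0,S1,S7,S8,S10,S11} on symbol 0: members go to different blocks, giving {S0,S8} and {S7,S11} and {S1} and {S10}.
Split {S3,S5,S12} by δ(·,0) → {S3,S12} and {S5}.
The partition is now stable with 9 blocks: {S2} | {S0,S8} | {S3,S12} | {S4,S9} | {S6} | {S7,S11} | {S1} | {S10} | {S5}.

9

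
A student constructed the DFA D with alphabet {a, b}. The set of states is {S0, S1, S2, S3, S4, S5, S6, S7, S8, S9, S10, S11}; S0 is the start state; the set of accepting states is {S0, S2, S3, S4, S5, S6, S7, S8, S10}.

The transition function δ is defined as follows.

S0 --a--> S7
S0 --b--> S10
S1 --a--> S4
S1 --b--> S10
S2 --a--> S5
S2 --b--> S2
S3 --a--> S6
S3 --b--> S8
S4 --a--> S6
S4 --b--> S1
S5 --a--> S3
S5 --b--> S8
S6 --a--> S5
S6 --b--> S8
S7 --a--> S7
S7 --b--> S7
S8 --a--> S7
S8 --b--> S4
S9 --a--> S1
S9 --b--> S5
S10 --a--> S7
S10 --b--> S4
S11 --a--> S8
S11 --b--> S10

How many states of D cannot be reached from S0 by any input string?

3

BFS from S0 reaches {S0, S1, S3, S4, S5, S6, S7, S8, S10}; the 3 state(s) S2, S9, S11 are never visited.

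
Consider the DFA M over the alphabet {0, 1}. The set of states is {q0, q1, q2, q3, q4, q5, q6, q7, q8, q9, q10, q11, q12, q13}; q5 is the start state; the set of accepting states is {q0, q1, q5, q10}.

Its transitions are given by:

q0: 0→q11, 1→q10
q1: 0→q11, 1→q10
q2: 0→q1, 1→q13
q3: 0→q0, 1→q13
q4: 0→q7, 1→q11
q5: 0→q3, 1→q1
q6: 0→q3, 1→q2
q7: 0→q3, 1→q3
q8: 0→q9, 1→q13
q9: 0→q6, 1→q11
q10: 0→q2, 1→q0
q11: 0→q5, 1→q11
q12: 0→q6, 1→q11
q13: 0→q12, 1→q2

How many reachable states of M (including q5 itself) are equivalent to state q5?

2

First remove the unreachable states {q4,q7,q8,q9}; 10 states remain.
Start with accepting vs non-accepting: {q0,q1,q5,q10} | {q2,q3,q6,q11,q12,q13}.
Refine {q2,q3,q6,q11,q12,q13} on symbol 0: members go to different blocks, giving {q2,q3,q11} and {q6,q12,q13}.
On input 1, block {q2,q3,q11} splits into {q2,q3} and {q11}.
On input 0, block {q0,q1,q5,q10} splits into {q0,q1} and {q5,q10}.
Refine {q6,q12,q13} on symbol 0: members go to different blocks, giving {q12,q13} and {q6}.
Refine {q12,q13} on symbol 0: members go to different blocks, giving {q12} and {q13}.
No further refinement is possible. Final partition (7 blocks): {q0,q1} | {q2,q3} | {q12} | {q11} | {q5,q10} | {q6} | {q13}.
The equivalence class containing q5 is {q5,q10}, of size 2.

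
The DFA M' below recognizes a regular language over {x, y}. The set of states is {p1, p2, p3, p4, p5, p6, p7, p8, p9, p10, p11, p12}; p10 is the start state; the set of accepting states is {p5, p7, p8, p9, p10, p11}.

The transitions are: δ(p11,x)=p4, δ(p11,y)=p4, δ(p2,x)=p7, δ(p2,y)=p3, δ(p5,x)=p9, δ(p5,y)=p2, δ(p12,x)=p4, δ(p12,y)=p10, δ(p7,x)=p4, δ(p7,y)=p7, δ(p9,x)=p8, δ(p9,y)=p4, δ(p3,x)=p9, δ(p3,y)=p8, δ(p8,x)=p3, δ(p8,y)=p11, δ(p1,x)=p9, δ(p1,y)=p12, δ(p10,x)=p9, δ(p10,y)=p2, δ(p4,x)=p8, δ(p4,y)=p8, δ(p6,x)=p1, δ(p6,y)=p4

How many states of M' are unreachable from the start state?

Starting at p10 and following transitions, the reachable set is {p2, p3, p4, p7, p8, p9, p10, p11}. That leaves p1, p5, p6, p12 unreachable — 4 in total.

4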